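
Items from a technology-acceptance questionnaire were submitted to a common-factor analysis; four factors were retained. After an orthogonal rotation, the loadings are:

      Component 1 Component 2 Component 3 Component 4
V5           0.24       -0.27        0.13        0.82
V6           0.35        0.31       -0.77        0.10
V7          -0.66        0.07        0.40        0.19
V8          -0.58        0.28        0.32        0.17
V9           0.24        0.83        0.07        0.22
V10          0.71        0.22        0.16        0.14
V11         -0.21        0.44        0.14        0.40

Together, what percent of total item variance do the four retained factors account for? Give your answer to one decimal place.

66.3%

SS loadings by factor: 1.5579, 1.1832, 0.9223, 0.9754; total = 4.6388.
Total variance with 7 standardized items is 7, so the solution explains 4.6388/7 = 0.6627 = 66.27%.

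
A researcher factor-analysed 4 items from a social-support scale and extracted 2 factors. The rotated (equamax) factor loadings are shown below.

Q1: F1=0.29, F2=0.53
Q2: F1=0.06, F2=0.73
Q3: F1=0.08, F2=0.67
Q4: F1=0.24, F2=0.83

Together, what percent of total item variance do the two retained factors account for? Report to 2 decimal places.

52.58%

Communalities: 0.3650, 0.5365, 0.4553, 0.7465; Σh² = 2.1033.
Total variance with 4 standardized items is 4, so the solution explains 2.1033/4 = 0.5258 = 52.58%.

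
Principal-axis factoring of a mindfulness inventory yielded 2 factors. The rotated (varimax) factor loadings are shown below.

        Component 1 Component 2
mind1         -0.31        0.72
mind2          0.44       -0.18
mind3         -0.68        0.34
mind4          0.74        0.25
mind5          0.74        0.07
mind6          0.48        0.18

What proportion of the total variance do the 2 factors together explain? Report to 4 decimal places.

0.4740

SS loadings by factor: 2.0777, 0.7662; total = 2.8439.
Total variance with 6 standardized items is 6, so the solution explains 2.8439/6 = 0.4740.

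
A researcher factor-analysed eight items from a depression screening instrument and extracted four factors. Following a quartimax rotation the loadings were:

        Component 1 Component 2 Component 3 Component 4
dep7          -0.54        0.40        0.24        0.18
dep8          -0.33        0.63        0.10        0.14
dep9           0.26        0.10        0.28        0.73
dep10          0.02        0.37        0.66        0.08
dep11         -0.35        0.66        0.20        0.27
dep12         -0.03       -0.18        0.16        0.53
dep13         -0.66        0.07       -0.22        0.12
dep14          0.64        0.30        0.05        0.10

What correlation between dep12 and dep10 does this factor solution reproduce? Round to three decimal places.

r̂ = Σ λ_i·λ_j across factors = (-0.03)(0.02) + (-0.18)(0.37) + (0.16)(0.66) + (0.53)(0.08)
  = -0.0006 -0.0666 +0.1056 +0.0424 = 0.0808

0.081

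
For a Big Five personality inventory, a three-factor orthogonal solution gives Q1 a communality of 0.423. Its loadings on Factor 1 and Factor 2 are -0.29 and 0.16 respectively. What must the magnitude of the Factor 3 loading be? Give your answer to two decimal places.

0.56

Under orthogonal rotation h² = Σλ², so λ_Factor 3² = h² − (0.1097) = 0.423 − 0.1097 = 0.3133.
|λ| = √0.3133 = 0.5597.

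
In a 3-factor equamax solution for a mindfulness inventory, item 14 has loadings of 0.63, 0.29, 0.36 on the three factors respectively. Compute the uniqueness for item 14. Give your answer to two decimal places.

h² = 0.63² + 0.29² + 0.36² = 0.3969 + 0.0841 + 0.1296 = 0.6106
Uniqueness u² = 1 − h² = 1 − 0.6106 = 0.3894

0.39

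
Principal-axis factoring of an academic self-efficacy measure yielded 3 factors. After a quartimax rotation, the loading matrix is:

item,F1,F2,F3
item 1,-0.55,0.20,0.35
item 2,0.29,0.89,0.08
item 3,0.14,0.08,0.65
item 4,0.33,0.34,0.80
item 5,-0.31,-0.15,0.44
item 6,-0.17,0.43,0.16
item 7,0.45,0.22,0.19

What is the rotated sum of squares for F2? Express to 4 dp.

1.2099

SS loadings for F2 = 0.20² + 0.89² + 0.08² + 0.34² + (-0.15)² + 0.43² + 0.22² = 0.0400 + 0.7921 + 0.0064 + 0.1156 + 0.0225 + 0.1849 + 0.0484 = 1.2099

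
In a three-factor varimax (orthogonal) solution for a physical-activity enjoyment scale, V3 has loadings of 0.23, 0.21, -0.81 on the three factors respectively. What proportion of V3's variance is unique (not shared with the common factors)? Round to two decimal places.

h² = 0.23² + 0.21² + (-0.81)² = 0.0529 + 0.0441 + 0.6561 = 0.7531
Uniqueness u² = 1 − h² = 1 − 0.7531 = 0.2469

0.25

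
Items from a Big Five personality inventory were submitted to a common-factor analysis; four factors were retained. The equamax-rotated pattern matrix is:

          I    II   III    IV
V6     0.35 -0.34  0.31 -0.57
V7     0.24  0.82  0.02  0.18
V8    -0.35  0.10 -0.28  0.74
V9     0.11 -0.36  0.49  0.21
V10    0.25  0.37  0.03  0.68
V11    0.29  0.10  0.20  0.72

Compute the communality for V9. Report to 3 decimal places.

h² = 0.11² + (-0.36)² + 0.49² + 0.21² = 0.0121 + 0.1296 + 0.2401 + 0.0441 = 0.4259

0.426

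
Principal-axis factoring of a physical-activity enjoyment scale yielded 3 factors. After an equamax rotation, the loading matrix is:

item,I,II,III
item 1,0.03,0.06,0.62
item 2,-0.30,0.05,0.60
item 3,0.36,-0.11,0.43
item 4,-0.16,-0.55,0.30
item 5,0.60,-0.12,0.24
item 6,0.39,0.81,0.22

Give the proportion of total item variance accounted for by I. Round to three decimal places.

SS loadings for I = 0.03² + (-0.30)² + 0.36² + (-0.16)² + 0.60² + 0.39² = 0.7582
Proportion of variance = 0.7582 / 6 = 0.1264.

0.126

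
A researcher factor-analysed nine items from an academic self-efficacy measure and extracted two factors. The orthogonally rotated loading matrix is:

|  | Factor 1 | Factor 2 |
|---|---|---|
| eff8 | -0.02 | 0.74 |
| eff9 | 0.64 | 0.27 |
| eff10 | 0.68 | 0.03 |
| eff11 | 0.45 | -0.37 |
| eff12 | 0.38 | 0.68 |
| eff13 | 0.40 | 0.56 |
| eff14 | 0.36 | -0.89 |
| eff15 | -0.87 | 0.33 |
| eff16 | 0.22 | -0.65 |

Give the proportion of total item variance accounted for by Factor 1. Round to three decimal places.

SS loadings for Factor 1 = (-0.02)² + 0.64² + 0.68² + 0.45² + 0.38² + 0.40² + 0.36² + (-0.87)² + 0.22² = 2.3142
Proportion of variance = 2.3142 / 9 = 0.2571.

0.257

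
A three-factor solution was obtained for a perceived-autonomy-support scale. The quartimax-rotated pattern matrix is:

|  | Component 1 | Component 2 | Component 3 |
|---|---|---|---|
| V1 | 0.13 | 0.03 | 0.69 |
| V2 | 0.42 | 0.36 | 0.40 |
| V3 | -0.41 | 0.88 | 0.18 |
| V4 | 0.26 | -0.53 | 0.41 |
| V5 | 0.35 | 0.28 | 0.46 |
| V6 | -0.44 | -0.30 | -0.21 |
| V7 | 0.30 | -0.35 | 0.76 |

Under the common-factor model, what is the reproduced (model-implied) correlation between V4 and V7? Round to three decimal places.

0.575

r̂ = Σ λ_i·λ_j across factors = (0.26)(0.30) + (-0.53)(-0.35) + (0.41)(0.76)
  = +0.0780 +0.1855 +0.3116 = 0.5751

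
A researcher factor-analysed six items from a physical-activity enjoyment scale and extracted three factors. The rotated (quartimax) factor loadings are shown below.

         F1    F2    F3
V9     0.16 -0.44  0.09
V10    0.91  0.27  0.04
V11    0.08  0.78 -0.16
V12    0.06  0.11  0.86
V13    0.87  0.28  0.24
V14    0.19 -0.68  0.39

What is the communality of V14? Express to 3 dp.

h² = 0.19² + (-0.68)² + 0.39² = 0.0361 + 0.4624 + 0.1521 = 0.6506

0.651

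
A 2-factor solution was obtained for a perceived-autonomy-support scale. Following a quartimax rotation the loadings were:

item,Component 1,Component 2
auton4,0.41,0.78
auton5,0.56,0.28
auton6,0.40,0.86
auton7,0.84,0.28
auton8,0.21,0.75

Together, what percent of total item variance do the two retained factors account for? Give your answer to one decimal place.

SS loadings by factor: 1.3914, 2.0673; total = 3.4587.
Total variance with 5 standardized items is 5, so the solution explains 3.4587/5 = 0.6917 = 69.17%.

69.2%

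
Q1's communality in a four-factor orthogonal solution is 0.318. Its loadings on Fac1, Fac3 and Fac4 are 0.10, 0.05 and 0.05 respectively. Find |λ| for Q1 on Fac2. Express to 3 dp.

0.550

Under orthogonal rotation h² = Σλ², so λ_Fac2² = h² − (0.0150) = 0.318 − 0.0150 = 0.3030.
|λ| = √0.3030 = 0.5505.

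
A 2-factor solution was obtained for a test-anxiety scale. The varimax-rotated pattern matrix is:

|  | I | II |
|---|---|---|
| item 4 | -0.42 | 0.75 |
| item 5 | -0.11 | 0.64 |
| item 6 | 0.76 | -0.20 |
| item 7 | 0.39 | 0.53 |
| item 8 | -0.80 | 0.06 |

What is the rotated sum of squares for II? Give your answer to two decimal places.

1.30

SS loadings for II = 0.75² + 0.64² + (-0.20)² + 0.53² + 0.06² = 0.5625 + 0.4096 + 0.0400 + 0.2809 + 0.0036 = 1.2966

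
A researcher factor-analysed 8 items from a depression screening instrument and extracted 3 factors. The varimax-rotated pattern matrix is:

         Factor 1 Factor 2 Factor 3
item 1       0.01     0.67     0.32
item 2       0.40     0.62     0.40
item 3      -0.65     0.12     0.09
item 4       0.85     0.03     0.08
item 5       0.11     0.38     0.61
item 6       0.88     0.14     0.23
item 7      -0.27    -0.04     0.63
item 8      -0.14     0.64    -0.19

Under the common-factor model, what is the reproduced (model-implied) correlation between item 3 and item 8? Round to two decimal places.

r̂ = Σ λ_i·λ_j across factors = (-0.65)(-0.14) + (0.12)(0.64) + (0.09)(-0.19)
  = +0.0910 +0.0768 -0.0171 = 0.1507

0.15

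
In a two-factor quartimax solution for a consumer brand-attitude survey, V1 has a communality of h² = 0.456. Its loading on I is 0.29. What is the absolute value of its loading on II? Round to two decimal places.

Under orthogonal rotation h² = Σλ², so λ_II² = h² − (0.0841) = 0.456 − 0.0841 = 0.3719.
|λ| = √0.3719 = 0.6098.

0.61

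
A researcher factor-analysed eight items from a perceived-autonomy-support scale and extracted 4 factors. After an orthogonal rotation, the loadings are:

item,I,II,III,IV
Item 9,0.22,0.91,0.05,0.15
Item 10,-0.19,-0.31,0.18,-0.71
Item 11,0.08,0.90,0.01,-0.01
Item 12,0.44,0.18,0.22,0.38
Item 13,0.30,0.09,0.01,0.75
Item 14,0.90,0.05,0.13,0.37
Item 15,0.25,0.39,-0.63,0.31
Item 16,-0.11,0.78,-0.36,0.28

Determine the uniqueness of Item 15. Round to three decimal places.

0.292

h² = 0.25² + 0.39² + (-0.63)² + 0.31² = 0.0625 + 0.1521 + 0.3969 + 0.0961 = 0.7076
Uniqueness u² = 1 − h² = 1 − 0.7076 = 0.2924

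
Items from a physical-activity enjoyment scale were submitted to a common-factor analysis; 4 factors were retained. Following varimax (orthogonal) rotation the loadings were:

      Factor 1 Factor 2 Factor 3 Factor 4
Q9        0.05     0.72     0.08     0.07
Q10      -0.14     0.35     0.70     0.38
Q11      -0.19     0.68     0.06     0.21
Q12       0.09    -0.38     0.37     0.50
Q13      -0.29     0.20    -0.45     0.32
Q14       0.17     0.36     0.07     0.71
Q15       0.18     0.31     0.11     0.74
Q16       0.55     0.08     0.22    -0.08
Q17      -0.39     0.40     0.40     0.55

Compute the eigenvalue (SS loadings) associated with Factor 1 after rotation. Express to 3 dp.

SS loadings for Factor 1 = 0.05² + (-0.14)² + (-0.19)² + 0.09² + (-0.29)² + 0.17² + 0.18² + 0.55² + (-0.39)² = 0.0025 + 0.0196 + 0.0361 + 0.0081 + 0.0841 + 0.0289 + 0.0324 + 0.3025 + 0.1521 = 0.6663

0.666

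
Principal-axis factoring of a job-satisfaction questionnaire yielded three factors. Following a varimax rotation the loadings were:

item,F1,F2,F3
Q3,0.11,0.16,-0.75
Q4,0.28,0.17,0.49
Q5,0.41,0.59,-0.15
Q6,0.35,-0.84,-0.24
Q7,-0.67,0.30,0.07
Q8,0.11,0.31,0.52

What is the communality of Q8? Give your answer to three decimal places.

0.379

h² = 0.11² + 0.31² + 0.52² = 0.0121 + 0.0961 + 0.2704 = 0.3786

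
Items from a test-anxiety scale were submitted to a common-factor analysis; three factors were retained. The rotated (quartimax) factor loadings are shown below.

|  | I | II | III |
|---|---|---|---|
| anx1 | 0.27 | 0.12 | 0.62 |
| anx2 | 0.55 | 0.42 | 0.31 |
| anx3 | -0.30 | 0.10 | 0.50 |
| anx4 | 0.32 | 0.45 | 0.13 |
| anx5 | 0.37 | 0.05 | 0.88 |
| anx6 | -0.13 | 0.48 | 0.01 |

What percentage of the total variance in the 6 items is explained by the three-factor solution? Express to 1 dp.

48.0%

SS loadings by factor: 0.7216, 0.6362, 1.5219; total = 2.8797.
Total variance with 6 standardized items is 6, so the solution explains 2.8797/6 = 0.4800 = 48.00%.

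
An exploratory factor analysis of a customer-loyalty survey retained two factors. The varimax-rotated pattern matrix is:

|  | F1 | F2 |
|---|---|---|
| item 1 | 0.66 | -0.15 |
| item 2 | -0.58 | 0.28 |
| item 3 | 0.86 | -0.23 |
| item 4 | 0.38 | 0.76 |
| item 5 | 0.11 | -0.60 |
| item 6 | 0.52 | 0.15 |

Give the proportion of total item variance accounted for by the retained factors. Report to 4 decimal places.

0.5087

SS loadings by factor: 1.9385, 1.1139; total = 3.0524.
Total variance with 6 standardized items is 6, so the solution explains 3.0524/6 = 0.5087.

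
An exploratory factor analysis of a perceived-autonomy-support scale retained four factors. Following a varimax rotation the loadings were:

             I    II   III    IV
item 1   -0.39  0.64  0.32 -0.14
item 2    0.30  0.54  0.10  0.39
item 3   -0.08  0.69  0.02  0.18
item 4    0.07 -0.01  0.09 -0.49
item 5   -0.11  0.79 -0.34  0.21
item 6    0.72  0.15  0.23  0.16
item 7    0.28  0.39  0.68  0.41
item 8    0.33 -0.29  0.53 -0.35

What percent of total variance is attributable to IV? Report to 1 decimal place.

SS loadings for IV = (-0.14)² + 0.39² + 0.18² + (-0.49)² + 0.21² + 0.16² + 0.41² + (-0.35)² = 0.8045
With 8 standardized items, total variance = 8. Proportion = 0.8045/8 = 0.1006 → 10.06%.

10.1%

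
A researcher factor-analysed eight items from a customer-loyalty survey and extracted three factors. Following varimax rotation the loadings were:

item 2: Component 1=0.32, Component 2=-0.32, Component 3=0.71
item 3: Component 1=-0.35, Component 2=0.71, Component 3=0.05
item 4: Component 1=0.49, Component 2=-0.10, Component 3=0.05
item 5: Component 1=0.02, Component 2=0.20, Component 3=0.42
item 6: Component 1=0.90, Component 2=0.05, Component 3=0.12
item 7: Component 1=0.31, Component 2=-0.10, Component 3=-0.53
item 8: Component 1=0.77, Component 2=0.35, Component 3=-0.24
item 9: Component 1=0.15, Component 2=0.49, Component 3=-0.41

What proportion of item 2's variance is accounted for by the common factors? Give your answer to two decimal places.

h² = 0.32² + (-0.32)² + 0.71² = 0.1024 + 0.1024 + 0.5041 = 0.7089

0.71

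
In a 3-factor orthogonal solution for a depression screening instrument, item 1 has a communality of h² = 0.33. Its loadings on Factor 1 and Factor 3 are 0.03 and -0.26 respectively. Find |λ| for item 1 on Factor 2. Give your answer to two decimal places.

Under orthogonal rotation h² = Σλ², so λ_Factor 2² = h² − (0.0685) = 0.33 − 0.0685 = 0.2615.
|λ| = √0.2615 = 0.5114.

0.51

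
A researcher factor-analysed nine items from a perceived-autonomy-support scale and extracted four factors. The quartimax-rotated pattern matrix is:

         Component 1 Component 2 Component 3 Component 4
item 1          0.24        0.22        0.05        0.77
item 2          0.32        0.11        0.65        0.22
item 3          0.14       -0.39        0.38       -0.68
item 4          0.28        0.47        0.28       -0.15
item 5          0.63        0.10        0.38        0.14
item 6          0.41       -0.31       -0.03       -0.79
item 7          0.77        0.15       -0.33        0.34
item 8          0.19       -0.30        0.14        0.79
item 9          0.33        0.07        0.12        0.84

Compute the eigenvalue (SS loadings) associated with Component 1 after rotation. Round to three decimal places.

1.561

SS loadings for Component 1 = 0.24² + 0.32² + 0.14² + 0.28² + 0.63² + 0.41² + 0.77² + 0.19² + 0.33² = 0.0576 + 0.1024 + 0.0196 + 0.0784 + 0.3969 + 0.1681 + 0.5929 + 0.0361 + 0.1089 = 1.5609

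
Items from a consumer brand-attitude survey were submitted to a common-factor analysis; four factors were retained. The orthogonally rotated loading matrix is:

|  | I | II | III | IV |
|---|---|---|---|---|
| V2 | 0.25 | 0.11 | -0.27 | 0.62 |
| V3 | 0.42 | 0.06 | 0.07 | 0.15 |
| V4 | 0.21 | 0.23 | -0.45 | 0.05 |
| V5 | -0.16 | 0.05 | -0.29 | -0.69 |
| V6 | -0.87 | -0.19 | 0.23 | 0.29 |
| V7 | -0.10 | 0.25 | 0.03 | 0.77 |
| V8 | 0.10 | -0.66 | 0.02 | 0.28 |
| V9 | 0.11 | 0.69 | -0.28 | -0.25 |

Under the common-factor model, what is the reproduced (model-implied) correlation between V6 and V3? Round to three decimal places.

r̂ = Σ λ_i·λ_j across factors = (-0.87)(0.42) + (-0.19)(0.06) + (0.23)(0.07) + (0.29)(0.15)
  = -0.3654 -0.0114 +0.0161 +0.0435 = -0.3172

-0.317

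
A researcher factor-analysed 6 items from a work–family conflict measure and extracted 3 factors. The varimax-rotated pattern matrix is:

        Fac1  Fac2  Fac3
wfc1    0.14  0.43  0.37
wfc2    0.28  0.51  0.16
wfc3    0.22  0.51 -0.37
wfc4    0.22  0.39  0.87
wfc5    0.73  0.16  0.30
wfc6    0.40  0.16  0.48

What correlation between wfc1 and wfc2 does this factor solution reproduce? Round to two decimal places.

r̂ = Σ λ_i·λ_j across factors = (0.14)(0.28) + (0.43)(0.51) + (0.37)(0.16)
  = +0.0392 +0.2193 +0.0592 = 0.3177

0.32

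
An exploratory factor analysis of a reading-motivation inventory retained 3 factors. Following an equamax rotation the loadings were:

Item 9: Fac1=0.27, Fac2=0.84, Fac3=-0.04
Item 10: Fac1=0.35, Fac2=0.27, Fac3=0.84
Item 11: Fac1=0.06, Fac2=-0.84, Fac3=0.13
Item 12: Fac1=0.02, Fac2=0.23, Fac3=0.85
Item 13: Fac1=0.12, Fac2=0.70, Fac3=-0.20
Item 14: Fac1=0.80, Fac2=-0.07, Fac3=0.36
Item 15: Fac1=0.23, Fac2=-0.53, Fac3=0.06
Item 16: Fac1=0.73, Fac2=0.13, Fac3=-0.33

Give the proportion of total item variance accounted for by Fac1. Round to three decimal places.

SS loadings for Fac1 = 0.27² + 0.35² + 0.06² + 0.02² + 0.12² + 0.80² + 0.23² + 0.73² = 1.4396
Proportion of variance = 1.4396 / 8 = 0.1799.

0.180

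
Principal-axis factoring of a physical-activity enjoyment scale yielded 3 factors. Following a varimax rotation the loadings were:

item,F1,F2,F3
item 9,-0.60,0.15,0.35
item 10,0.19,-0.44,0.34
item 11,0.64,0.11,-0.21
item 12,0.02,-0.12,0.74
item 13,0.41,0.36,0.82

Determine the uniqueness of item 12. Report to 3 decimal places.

0.438

h² = 0.02² + (-0.12)² + 0.74² = 0.0004 + 0.0144 + 0.5476 = 0.5624
Uniqueness u² = 1 − h² = 1 − 0.5624 = 0.4376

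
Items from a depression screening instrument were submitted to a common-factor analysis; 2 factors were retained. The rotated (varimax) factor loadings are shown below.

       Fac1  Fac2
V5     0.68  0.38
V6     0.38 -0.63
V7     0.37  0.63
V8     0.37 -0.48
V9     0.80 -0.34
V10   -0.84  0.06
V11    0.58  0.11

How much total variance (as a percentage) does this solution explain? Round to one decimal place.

Communalities: 0.6068, 0.5413, 0.5338, 0.3673, 0.7556, 0.7092, 0.3485; Σh² = 3.8625.
Total variance with 7 standardized items is 7, so the solution explains 3.8625/7 = 0.5518 = 55.18%.

55.2%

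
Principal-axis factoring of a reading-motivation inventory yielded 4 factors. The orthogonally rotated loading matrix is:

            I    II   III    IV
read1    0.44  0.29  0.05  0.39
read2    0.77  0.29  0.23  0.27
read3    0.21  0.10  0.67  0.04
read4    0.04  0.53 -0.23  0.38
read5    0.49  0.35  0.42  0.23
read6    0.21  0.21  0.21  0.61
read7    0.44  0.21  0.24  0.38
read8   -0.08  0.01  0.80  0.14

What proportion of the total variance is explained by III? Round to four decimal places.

0.1844

SS loadings for III = 0.05² + 0.23² + 0.67² + (-0.23)² + 0.42² + 0.21² + 0.24² + 0.80² = 1.4753
Proportion of variance = 1.4753 / 8 = 0.1844.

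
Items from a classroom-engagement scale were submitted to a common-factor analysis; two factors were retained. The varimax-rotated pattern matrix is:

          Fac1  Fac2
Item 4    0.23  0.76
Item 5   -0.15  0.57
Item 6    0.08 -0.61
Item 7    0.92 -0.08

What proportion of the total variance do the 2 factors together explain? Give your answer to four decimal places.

0.5523

SS loadings by factor: 0.9282, 1.2810; total = 2.2092.
Total variance with 4 standardized items is 4, so the solution explains 2.2092/4 = 0.5523.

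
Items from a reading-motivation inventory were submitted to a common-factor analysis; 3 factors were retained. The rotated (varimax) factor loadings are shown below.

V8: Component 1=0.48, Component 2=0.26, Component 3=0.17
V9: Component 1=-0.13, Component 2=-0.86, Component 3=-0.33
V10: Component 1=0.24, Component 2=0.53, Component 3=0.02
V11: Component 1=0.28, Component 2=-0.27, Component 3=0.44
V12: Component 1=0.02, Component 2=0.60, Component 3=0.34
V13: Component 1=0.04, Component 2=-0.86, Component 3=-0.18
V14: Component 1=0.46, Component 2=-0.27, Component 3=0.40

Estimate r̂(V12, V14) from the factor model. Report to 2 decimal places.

r̂ = Σ λ_i·λ_j across factors = (0.02)(0.46) + (0.60)(-0.27) + (0.34)(0.40)
  = +0.0092 -0.1620 +0.1360 = -0.0168

-0.02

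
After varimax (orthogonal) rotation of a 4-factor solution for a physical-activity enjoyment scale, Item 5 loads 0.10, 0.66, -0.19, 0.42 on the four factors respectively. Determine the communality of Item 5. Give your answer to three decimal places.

h² = 0.10² + 0.66² + (-0.19)² + 0.42² = 0.0100 + 0.4356 + 0.0361 + 0.1764 = 0.6581

0.658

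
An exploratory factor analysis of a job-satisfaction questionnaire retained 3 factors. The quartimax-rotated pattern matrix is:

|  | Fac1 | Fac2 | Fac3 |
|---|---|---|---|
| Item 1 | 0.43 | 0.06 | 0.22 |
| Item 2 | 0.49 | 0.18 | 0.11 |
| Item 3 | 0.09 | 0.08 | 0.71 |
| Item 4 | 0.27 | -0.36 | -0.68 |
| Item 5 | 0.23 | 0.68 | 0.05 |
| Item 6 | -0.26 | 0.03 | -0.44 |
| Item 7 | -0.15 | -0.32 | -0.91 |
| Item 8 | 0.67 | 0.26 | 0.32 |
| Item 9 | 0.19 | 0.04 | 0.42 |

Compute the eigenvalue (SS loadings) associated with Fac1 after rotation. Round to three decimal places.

1.134

SS loadings for Fac1 = 0.43² + 0.49² + 0.09² + 0.27² + 0.23² + (-0.26)² + (-0.15)² + 0.67² + 0.19² = 0.1849 + 0.2401 + 0.0081 + 0.0729 + 0.0529 + 0.0676 + 0.0225 + 0.4489 + 0.0361 = 1.1340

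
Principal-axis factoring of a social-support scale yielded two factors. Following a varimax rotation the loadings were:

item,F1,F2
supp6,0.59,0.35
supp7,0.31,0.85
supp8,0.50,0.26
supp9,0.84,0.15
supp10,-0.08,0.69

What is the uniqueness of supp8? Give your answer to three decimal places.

h² = 0.50² + 0.26² = 0.2500 + 0.0676 = 0.3176
Uniqueness u² = 1 − h² = 1 − 0.3176 = 0.6824

0.682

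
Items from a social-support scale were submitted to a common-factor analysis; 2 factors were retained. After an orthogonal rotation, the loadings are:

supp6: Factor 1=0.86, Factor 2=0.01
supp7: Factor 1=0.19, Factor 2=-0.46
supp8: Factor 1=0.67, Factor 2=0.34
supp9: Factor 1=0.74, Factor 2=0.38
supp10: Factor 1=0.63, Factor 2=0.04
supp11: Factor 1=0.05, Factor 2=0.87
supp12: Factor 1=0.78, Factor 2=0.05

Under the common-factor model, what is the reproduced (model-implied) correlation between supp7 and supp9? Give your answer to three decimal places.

-0.034

r̂ = Σ λ_i·λ_j across factors = (0.19)(0.74) + (-0.46)(0.38)
  = +0.1406 -0.1748 = -0.0342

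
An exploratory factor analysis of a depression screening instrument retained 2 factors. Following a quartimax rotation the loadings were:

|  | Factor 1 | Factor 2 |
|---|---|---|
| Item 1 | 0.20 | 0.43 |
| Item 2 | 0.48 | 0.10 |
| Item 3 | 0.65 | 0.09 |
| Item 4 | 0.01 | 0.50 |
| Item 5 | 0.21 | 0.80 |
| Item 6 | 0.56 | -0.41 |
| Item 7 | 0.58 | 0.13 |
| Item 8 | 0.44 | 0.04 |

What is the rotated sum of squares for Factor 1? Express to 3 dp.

1.581

SS loadings for Factor 1 = 0.20² + 0.48² + 0.65² + 0.01² + 0.21² + 0.56² + 0.58² + 0.44² = 0.0400 + 0.2304 + 0.4225 + 0.0001 + 0.0441 + 0.3136 + 0.3364 + 0.1936 = 1.5807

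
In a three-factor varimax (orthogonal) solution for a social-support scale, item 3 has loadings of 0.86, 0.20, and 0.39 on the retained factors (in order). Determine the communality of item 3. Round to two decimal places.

h² = 0.86² + 0.20² + 0.39² = 0.7396 + 0.0400 + 0.1521 = 0.9317

0.93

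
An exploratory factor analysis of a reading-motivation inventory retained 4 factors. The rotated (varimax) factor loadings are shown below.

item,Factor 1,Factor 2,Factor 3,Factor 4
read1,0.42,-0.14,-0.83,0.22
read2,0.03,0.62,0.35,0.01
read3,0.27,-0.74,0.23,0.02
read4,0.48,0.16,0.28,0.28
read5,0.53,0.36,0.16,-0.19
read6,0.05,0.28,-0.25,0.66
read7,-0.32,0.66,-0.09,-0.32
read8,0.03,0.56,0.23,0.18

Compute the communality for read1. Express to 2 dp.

0.93

h² = 0.42² + (-0.14)² + (-0.83)² + 0.22² = 0.1764 + 0.0196 + 0.6889 + 0.0484 = 0.9333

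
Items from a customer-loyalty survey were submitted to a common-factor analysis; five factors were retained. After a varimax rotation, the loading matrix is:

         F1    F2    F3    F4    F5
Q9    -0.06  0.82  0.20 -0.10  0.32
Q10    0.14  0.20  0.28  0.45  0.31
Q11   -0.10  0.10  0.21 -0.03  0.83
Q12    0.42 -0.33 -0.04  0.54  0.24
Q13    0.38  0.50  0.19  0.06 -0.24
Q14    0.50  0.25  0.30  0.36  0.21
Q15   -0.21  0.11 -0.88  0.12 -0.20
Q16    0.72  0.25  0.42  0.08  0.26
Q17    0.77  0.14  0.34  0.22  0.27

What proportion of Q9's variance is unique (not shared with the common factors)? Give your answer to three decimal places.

h² = (-0.06)² + 0.82² + 0.20² + (-0.10)² + 0.32² = 0.0036 + 0.6724 + 0.0400 + 0.0100 + 0.1024 = 0.8284
Uniqueness u² = 1 − h² = 1 − 0.8284 = 0.1716

0.172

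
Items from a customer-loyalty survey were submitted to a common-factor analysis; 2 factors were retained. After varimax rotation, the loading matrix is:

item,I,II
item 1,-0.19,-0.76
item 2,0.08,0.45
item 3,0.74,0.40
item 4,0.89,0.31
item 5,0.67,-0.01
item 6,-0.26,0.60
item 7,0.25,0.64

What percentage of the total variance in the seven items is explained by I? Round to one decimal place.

SS loadings for I = (-0.19)² + 0.08² + 0.74² + 0.89² + 0.67² + (-0.26)² + 0.25² = 1.9612
With 7 standardized items, total variance = 7. Proportion = 1.9612/7 = 0.2802 → 28.02%.

28.0%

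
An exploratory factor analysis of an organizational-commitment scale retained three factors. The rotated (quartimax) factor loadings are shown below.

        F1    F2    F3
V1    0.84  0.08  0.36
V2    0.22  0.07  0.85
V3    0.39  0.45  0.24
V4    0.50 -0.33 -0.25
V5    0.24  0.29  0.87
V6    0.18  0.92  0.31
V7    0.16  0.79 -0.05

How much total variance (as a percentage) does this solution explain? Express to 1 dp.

Communalities: 0.8416, 0.7758, 0.4122, 0.4214, 0.8986, 0.9749, 0.6522; Σh² = 4.9767.
Total variance with 7 standardized items is 7, so the solution explains 4.9767/7 = 0.7110 = 71.10%.

71.1%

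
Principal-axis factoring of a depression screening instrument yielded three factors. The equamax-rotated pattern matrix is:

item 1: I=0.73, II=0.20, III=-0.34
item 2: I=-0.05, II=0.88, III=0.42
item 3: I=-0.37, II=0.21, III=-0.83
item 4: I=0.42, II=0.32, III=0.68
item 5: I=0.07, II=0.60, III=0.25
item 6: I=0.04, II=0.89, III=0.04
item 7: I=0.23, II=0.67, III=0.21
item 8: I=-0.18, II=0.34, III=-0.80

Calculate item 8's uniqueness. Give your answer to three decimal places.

0.212

h² = (-0.18)² + 0.34² + (-0.80)² = 0.0324 + 0.1156 + 0.6400 = 0.7880
Uniqueness u² = 1 − h² = 1 − 0.7880 = 0.2120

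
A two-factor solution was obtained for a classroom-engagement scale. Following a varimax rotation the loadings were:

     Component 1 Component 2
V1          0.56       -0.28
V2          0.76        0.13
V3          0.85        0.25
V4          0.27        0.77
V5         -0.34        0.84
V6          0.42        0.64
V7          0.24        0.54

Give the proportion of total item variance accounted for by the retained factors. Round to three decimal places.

0.599

Communalities: 0.3920, 0.5945, 0.7850, 0.6658, 0.8212, 0.5860, 0.3492; Σh² = 4.1937.
Total variance with 7 standardized items is 7, so the solution explains 4.1937/7 = 0.5991.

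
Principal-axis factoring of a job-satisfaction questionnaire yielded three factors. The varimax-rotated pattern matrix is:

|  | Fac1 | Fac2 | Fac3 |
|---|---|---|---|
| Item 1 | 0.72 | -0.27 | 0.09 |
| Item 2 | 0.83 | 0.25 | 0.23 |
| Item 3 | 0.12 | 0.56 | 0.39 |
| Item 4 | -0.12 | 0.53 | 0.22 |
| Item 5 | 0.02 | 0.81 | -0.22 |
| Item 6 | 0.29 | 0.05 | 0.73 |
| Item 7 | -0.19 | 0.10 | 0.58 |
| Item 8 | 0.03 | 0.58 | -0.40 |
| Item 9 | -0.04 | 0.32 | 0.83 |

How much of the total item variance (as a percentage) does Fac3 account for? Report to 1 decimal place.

22.5%

SS loadings for Fac3 = 0.09² + 0.23² + 0.39² + 0.22² + (-0.22)² + 0.73² + 0.58² + (-0.40)² + 0.83² = 2.0281
With 9 standardized items, total variance = 9. Proportion = 2.0281/9 = 0.2253 → 22.53%.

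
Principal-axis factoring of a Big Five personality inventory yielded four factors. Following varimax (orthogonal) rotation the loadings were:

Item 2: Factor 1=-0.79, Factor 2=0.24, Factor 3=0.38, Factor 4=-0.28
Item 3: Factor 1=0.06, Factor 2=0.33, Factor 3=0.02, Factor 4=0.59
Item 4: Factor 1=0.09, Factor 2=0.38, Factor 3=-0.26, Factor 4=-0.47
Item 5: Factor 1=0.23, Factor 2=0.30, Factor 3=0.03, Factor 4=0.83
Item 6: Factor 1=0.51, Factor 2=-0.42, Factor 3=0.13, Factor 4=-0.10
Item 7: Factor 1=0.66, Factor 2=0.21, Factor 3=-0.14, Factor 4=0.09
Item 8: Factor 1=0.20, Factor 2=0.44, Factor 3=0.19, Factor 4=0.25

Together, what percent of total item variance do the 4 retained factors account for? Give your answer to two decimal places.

56.32%

SS loadings by factor: 1.4244, 0.8150, 0.2859, 1.4169; total = 3.9422.
Total variance with 7 standardized items is 7, so the solution explains 3.9422/7 = 0.5632 = 56.32%.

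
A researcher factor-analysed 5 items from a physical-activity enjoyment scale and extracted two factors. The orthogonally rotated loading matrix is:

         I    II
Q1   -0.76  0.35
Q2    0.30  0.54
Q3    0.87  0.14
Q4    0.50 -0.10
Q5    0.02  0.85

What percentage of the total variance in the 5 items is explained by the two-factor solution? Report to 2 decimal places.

Communalities: 0.7001, 0.3816, 0.7765, 0.2600, 0.7229; Σh² = 2.8411.
Total variance with 5 standardized items is 5, so the solution explains 2.8411/5 = 0.5682 = 56.82%.

56.82%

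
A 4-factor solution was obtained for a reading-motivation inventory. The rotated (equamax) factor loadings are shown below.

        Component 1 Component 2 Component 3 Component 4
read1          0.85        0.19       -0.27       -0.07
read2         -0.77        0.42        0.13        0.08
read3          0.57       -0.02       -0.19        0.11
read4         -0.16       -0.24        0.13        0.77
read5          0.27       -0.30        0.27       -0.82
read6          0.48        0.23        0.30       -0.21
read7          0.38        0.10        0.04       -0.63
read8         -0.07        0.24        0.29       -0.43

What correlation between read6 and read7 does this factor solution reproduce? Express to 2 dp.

0.35

r̂ = Σ λ_i·λ_j across factors = (0.48)(0.38) + (0.23)(0.10) + (0.30)(0.04) + (-0.21)(-0.63)
  = +0.1824 +0.0230 +0.0120 +0.1323 = 0.3497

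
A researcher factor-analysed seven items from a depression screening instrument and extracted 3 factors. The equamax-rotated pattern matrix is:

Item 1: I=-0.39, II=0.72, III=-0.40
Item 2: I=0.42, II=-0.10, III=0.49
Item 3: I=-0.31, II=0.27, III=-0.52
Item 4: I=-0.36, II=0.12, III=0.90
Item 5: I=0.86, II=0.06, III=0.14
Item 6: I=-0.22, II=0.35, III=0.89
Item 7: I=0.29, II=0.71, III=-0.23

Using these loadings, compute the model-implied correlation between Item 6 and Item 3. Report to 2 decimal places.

-0.30

r̂ = Σ λ_i·λ_j across factors = (-0.22)(-0.31) + (0.35)(0.27) + (0.89)(-0.52)
  = +0.0682 +0.0945 -0.4628 = -0.3001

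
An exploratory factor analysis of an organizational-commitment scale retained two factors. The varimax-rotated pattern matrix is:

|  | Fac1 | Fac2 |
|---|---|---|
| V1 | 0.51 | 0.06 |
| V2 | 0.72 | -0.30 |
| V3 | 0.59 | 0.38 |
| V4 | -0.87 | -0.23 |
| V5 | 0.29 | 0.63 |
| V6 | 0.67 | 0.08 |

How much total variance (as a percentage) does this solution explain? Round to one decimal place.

Communalities: 0.2637, 0.6084, 0.4925, 0.8098, 0.4810, 0.4553; Σh² = 3.1107.
Total variance with 6 standardized items is 6, so the solution explains 3.1107/6 = 0.5184 = 51.84%.

51.8%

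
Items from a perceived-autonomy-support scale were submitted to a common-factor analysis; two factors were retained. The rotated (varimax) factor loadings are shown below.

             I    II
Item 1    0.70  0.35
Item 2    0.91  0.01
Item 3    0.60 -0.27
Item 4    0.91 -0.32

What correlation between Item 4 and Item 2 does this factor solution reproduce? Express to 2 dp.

r̂ = Σ λ_i·λ_j across factors = (0.91)(0.91) + (-0.32)(0.01)
  = +0.8281 -0.0032 = 0.8249

0.82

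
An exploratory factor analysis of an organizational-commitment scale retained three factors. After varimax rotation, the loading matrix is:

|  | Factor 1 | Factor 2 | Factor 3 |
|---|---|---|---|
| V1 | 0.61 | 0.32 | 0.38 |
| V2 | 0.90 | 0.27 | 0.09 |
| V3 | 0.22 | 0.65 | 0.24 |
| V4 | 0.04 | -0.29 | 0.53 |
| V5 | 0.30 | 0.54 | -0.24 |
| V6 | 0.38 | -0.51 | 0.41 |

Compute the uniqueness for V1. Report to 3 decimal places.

0.381

h² = 0.61² + 0.32² + 0.38² = 0.3721 + 0.1024 + 0.1444 = 0.6189
Uniqueness u² = 1 − h² = 1 − 0.6189 = 0.3811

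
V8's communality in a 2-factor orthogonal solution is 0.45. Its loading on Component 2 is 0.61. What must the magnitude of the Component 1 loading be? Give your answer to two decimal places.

Under orthogonal rotation h² = Σλ², so λ_Component 1² = h² − (0.3721) = 0.45 − 0.3721 = 0.0779.
|λ| = √0.0779 = 0.2791.

0.28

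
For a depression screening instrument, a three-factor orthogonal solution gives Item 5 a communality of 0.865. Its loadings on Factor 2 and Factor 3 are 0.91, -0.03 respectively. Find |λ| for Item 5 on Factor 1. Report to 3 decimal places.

0.190

Under orthogonal rotation h² = Σλ², so λ_Factor 1² = h² − (0.8290) = 0.865 − 0.8290 = 0.0360.
|λ| = √0.0360 = 0.1897.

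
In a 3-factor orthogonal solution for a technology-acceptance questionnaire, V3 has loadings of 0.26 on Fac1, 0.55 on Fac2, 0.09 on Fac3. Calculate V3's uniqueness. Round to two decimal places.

0.62

h² = 0.26² + 0.55² + 0.09² = 0.0676 + 0.3025 + 0.0081 = 0.3782
Uniqueness u² = 1 − h² = 1 − 0.3782 = 0.6218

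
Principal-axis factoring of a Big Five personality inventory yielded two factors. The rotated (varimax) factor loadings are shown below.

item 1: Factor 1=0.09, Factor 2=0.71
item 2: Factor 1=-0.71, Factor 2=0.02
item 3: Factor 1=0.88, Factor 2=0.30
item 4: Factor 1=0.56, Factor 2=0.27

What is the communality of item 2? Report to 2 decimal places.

h² = (-0.71)² + 0.02² = 0.5041 + 0.0004 = 0.5045

0.50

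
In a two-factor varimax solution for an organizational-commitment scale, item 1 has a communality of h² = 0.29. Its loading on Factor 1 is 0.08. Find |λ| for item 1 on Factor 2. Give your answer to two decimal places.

Under orthogonal rotation h² = Σλ², so λ_Factor 2² = h² − (0.0064) = 0.29 − 0.0064 = 0.2836.
|λ| = √0.2836 = 0.5325.

0.53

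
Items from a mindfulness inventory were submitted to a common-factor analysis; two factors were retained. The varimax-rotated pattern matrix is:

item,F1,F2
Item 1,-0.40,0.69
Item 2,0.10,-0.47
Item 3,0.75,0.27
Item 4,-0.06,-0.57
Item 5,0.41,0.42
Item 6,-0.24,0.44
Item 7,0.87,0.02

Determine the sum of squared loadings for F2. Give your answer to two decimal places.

1.47

SS loadings for F2 = 0.69² + (-0.47)² + 0.27² + (-0.57)² + 0.42² + 0.44² + 0.02² = 0.4761 + 0.2209 + 0.0729 + 0.3249 + 0.1764 + 0.1936 + 0.0004 = 1.4652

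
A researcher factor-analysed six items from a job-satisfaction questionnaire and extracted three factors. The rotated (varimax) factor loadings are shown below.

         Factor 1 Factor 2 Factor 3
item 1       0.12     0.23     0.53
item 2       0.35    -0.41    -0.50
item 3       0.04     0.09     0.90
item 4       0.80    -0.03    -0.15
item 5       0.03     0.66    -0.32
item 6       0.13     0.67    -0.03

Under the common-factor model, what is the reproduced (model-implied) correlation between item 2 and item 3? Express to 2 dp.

-0.47

r̂ = Σ λ_i·λ_j across factors = (0.35)(0.04) + (-0.41)(0.09) + (-0.50)(0.90)
  = +0.0140 -0.0369 -0.4500 = -0.4729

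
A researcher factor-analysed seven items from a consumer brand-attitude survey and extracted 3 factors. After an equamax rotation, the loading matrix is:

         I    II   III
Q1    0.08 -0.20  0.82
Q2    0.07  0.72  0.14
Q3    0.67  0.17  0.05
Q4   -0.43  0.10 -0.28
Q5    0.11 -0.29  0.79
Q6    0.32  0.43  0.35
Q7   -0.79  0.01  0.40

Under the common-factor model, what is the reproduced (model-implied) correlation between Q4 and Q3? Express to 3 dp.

-0.285

r̂ = Σ λ_i·λ_j across factors = (-0.43)(0.67) + (0.10)(0.17) + (-0.28)(0.05)
  = -0.2881 +0.0170 -0.0140 = -0.2851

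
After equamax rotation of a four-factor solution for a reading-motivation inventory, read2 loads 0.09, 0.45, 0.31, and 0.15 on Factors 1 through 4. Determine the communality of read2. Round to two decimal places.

h² = 0.09² + 0.45² + 0.31² + 0.15² = 0.0081 + 0.2025 + 0.0961 + 0.0225 = 0.3292

0.33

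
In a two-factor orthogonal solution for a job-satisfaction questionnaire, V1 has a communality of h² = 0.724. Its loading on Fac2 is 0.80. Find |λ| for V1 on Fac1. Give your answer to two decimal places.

Under orthogonal rotation h² = Σλ², so λ_Fac1² = h² − (0.6400) = 0.724 − 0.6400 = 0.0840.
|λ| = √0.0840 = 0.2898.

0.29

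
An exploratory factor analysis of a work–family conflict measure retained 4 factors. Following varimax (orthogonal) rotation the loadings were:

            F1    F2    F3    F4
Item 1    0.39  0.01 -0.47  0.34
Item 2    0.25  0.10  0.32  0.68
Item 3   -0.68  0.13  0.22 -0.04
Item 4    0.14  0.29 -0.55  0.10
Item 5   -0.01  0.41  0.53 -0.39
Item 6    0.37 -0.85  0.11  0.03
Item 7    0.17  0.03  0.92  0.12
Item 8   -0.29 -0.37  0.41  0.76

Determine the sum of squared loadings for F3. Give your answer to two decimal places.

1.98

SS loadings for F3 = (-0.47)² + 0.32² + 0.22² + (-0.55)² + 0.53² + 0.11² + 0.92² + 0.41² = 0.2209 + 0.1024 + 0.0484 + 0.3025 + 0.2809 + 0.0121 + 0.8464 + 0.1681 = 1.9817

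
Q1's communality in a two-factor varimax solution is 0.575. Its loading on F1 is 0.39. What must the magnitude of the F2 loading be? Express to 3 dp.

Under orthogonal rotation h² = Σλ², so λ_F2² = h² − (0.1521) = 0.575 − 0.1521 = 0.4229.
|λ| = √0.4229 = 0.6503.

0.650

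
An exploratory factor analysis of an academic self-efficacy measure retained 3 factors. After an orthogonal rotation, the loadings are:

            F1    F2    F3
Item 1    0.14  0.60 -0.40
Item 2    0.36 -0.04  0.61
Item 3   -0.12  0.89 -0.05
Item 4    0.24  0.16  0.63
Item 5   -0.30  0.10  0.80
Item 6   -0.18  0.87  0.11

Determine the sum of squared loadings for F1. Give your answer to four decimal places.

SS loadings for F1 = 0.14² + 0.36² + (-0.12)² + 0.24² + (-0.30)² + (-0.18)² = 0.0196 + 0.1296 + 0.0144 + 0.0576 + 0.0900 + 0.0324 = 0.3436

0.3436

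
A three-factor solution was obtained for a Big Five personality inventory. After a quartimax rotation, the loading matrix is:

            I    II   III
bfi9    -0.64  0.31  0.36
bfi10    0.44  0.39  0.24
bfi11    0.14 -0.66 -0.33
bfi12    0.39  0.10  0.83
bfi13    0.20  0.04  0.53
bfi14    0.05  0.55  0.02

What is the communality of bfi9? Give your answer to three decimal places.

h² = (-0.64)² + 0.31² + 0.36² = 0.4096 + 0.0961 + 0.1296 = 0.6353

0.635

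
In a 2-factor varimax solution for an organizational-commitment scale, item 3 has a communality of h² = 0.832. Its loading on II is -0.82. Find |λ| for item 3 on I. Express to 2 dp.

0.40

Under orthogonal rotation h² = Σλ², so λ_I² = h² − (0.6724) = 0.832 − 0.6724 = 0.1596.
|λ| = √0.1596 = 0.3995.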